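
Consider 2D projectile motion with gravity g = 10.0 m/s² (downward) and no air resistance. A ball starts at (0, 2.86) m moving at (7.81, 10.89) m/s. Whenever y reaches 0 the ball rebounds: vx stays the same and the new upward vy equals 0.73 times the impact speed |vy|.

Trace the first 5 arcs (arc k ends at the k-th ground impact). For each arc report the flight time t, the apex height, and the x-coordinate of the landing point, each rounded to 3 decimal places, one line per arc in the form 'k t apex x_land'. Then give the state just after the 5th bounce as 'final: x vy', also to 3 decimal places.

Arc 1: start y=2.860, vy=10.890 → t=2.415, apex=8.790, x_land=18.860, impact vy=-13.259
  bounce: vy ← 0.73·13.259 = 9.679
Arc 2: start y=0.000, vy=9.679 → t=1.936, apex=4.684, x_land=33.978, impact vy=-9.679
  bounce: vy ← 0.73·9.679 = 7.066
Arc 3: start y=0.000, vy=7.066 → t=1.413, apex=2.496, x_land=45.015, impact vy=-7.066
  bounce: vy ← 0.73·7.066 = 5.158
Arc 4: start y=0.000, vy=5.158 → t=1.032, apex=1.330, x_land=53.071, impact vy=-5.158
  bounce: vy ← 0.73·5.158 = 3.765
Arc 5: start y=0.000, vy=3.765 → t=0.753, apex=0.709, x_land=58.953, impact vy=-3.765
  bounce: vy ← 0.73·3.765 = 2.749

1 2.415 8.790 18.860
2 1.936 4.684 33.978
3 1.413 2.496 45.015
4 1.032 1.330 53.071
5 0.753 0.709 58.953
final: 58.953 2.749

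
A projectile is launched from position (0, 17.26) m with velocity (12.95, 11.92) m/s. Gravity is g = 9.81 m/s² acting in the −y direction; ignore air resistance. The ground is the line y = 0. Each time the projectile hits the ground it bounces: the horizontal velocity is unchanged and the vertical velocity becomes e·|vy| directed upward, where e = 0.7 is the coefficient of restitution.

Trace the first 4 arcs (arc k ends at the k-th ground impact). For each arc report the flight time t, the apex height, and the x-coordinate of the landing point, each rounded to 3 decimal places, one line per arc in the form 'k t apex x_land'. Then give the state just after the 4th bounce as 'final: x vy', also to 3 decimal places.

Arc 1: start y=17.260, vy=11.920 → t=3.450, apex=24.502, x_land=44.679, impact vy=-21.926
  bounce: vy ← 0.7·21.926 = 15.348
Arc 2: start y=0.000, vy=15.348 → t=3.129, apex=12.006, x_land=85.200, impact vy=-15.348
  bounce: vy ← 0.7·15.348 = 10.743
Arc 3: start y=0.000, vy=10.743 → t=2.190, apex=5.883, x_land=113.564, impact vy=-10.743
  bounce: vy ← 0.7·10.743 = 7.520
Arc 4: start y=0.000, vy=7.520 → t=1.533, apex=2.883, x_land=133.419, impact vy=-7.520
  bounce: vy ← 0.7·7.520 = 5.264

1 3.450 24.502 44.679
2 3.129 12.006 85.200
3 2.190 5.883 113.564
4 1.533 2.883 133.419
final: 133.419 5.264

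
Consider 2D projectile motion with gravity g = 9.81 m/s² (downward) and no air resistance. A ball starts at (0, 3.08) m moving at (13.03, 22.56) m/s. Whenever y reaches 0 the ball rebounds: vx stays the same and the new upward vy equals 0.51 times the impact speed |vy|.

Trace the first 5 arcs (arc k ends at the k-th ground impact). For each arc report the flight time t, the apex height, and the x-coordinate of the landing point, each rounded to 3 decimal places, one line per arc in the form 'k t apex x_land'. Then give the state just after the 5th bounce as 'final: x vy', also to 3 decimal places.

Arc 1: start y=3.080, vy=22.560 → t=4.732, apex=29.021, x_land=61.659, impact vy=-23.862
  bounce: vy ← 0.51·23.862 = 12.169
Arc 2: start y=0.000, vy=12.169 → t=2.481, apex=7.548, x_land=93.987, impact vy=-12.169
  bounce: vy ← 0.51·12.169 = 6.206
Arc 3: start y=0.000, vy=6.206 → t=1.265, apex=1.963, x_land=110.474, impact vy=-6.206
  bounce: vy ← 0.51·6.206 = 3.165
Arc 4: start y=0.000, vy=3.165 → t=0.645, apex=0.511, x_land=118.883, impact vy=-3.165
  bounce: vy ← 0.51·3.165 = 1.614
Arc 5: start y=0.000, vy=1.614 → t=0.329, apex=0.133, x_land=123.171, impact vy=-1.614
  bounce: vy ← 0.51·1.614 = 0.823

1 4.732 29.021 61.659
2 2.481 7.548 93.987
3 1.265 1.963 110.474
4 0.645 0.511 118.883
5 0.329 0.133 123.171
final: 123.171 0.823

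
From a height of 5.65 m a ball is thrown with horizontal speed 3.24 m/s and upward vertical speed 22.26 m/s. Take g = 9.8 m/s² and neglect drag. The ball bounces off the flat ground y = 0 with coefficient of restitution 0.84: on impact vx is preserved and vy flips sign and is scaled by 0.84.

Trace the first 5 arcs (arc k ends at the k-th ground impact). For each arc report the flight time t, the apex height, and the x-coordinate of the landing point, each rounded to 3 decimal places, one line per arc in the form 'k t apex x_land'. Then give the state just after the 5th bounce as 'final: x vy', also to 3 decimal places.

Arc 1: start y=5.650, vy=22.260 → t=4.784, apex=30.931, x_land=15.500, impact vy=-24.622
  bounce: vy ← 0.84·24.622 = 20.683
Arc 2: start y=0.000, vy=20.683 → t=4.221, apex=21.825, x_land=29.176, impact vy=-20.683
  bounce: vy ← 0.84·20.683 = 17.373
Arc 3: start y=0.000, vy=17.373 → t=3.546, apex=15.400, x_land=40.663, impact vy=-17.373
  bounce: vy ← 0.84·17.373 = 14.594
Arc 4: start y=0.000, vy=14.594 → t=2.978, apex=10.866, x_land=50.313, impact vy=-14.594
  bounce: vy ← 0.84·14.594 = 12.259
Arc 5: start y=0.000, vy=12.259 → t=2.502, apex=7.667, x_land=58.419, impact vy=-12.259
  bounce: vy ← 0.84·12.259 = 10.297

1 4.784 30.931 15.500
2 4.221 21.825 29.176
3 3.546 15.400 40.663
4 2.978 10.866 50.313
5 2.502 7.667 58.419
final: 58.419 10.297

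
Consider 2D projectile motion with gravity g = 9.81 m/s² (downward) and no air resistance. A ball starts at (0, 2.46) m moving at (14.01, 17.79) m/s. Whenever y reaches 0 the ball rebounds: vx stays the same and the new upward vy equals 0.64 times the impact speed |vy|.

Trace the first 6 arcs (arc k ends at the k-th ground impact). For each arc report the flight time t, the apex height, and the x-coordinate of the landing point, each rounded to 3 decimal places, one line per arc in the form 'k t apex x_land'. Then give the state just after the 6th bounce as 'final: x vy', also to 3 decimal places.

1 3.760 18.591 52.682
2 2.492 7.615 87.594
3 1.595 3.119 109.938
4 1.021 1.278 124.238
5 0.653 0.523 133.390
6 0.418 0.214 139.247
final: 139.247 1.312

Arc 1: start y=2.460, vy=17.790 → t=3.760, apex=18.591, x_land=52.682, impact vy=-19.098
  bounce: vy ← 0.64·19.098 = 12.223
Arc 2: start y=0.000, vy=12.223 → t=2.492, apex=7.615, x_land=87.594, impact vy=-12.223
  bounce: vy ← 0.64·12.223 = 7.823
Arc 3: start y=0.000, vy=7.823 → t=1.595, apex=3.119, x_land=109.938, impact vy=-7.823
  bounce: vy ← 0.64·7.823 = 5.007
Arc 4: start y=0.000, vy=5.007 → t=1.021, apex=1.278, x_land=124.238, impact vy=-5.007
  bounce: vy ← 0.64·5.007 = 3.204
Arc 5: start y=0.000, vy=3.204 → t=0.653, apex=0.523, x_land=133.390, impact vy=-3.204
  bounce: vy ← 0.64·3.204 = 2.051
Arc 6: start y=0.000, vy=2.051 → t=0.418, apex=0.214, x_land=139.247, impact vy=-2.051
  bounce: vy ← 0.64·2.051 = 1.312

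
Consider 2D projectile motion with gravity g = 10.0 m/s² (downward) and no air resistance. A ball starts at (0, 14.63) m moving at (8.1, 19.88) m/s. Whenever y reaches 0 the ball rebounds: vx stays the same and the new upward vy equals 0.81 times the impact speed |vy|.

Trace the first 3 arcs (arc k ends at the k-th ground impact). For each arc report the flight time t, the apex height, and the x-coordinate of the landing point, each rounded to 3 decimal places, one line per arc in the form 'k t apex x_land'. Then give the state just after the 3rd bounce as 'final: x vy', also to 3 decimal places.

Arc 1: start y=14.630, vy=19.880 → t=4.611, apex=34.391, x_land=37.346, impact vy=-26.226
  bounce: vy ← 0.81·26.226 = 21.243
Arc 2: start y=0.000, vy=21.243 → t=4.249, apex=22.564, x_land=71.760, impact vy=-21.243
  bounce: vy ← 0.81·21.243 = 17.207
Arc 3: start y=0.000, vy=17.207 → t=3.441, apex=14.804, x_land=99.635, impact vy=-17.207
  bounce: vy ← 0.81·17.207 = 13.938

1 4.611 34.391 37.346
2 4.249 22.564 71.760
3 3.441 14.804 99.635
final: 99.635 13.938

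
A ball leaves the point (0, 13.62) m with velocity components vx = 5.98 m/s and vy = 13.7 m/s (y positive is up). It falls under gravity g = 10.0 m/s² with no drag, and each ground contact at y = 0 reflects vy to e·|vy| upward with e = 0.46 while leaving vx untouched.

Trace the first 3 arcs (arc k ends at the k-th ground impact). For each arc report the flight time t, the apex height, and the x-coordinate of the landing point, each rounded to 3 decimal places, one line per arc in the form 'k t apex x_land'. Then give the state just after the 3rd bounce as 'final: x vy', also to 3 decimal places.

Arc 1: start y=13.620, vy=13.700 → t=3.515, apex=23.005, x_land=21.020, impact vy=-21.450
  bounce: vy ← 0.46·21.450 = 9.867
Arc 2: start y=0.000, vy=9.867 → t=1.973, apex=4.868, x_land=32.820, impact vy=-9.867
  bounce: vy ← 0.46·9.867 = 4.539
Arc 3: start y=0.000, vy=4.539 → t=0.908, apex=1.030, x_land=38.249, impact vy=-4.539
  bounce: vy ← 0.46·4.539 = 2.088

1 3.515 23.005 21.020
2 1.973 4.868 32.820
3 0.908 1.030 38.249
final: 38.249 2.088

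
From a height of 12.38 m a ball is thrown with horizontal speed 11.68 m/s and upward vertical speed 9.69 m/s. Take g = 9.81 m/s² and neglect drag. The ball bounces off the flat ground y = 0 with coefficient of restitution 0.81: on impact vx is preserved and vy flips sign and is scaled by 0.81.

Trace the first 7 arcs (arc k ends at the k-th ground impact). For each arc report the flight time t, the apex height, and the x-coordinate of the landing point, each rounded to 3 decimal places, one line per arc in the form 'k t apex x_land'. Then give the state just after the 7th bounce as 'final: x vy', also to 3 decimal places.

1 2.859 17.166 33.387
2 3.031 11.262 68.785
3 2.455 7.389 97.456
4 1.988 4.848 120.680
5 1.611 3.181 139.492
6 1.305 2.087 154.729
7 1.057 1.369 167.072
final: 167.072 4.198

Arc 1: start y=12.380, vy=9.690 → t=2.859, apex=17.166, x_land=33.387, impact vy=-18.352
  bounce: vy ← 0.81·18.352 = 14.865
Arc 2: start y=0.000, vy=14.865 → t=3.031, apex=11.262, x_land=68.785, impact vy=-14.865
  bounce: vy ← 0.81·14.865 = 12.041
Arc 3: start y=0.000, vy=12.041 → t=2.455, apex=7.389, x_land=97.456, impact vy=-12.041
  bounce: vy ← 0.81·12.041 = 9.753
Arc 4: start y=0.000, vy=9.753 → t=1.988, apex=4.848, x_land=120.680, impact vy=-9.753
  bounce: vy ← 0.81·9.753 = 7.900
Arc 5: start y=0.000, vy=7.900 → t=1.611, apex=3.181, x_land=139.492, impact vy=-7.900
  bounce: vy ← 0.81·7.900 = 6.399
Arc 6: start y=0.000, vy=6.399 → t=1.305, apex=2.087, x_land=154.729, impact vy=-6.399
  bounce: vy ← 0.81·6.399 = 5.183
Arc 7: start y=0.000, vy=5.183 → t=1.057, apex=1.369, x_land=167.072, impact vy=-5.183
  bounce: vy ← 0.81·5.183 = 4.198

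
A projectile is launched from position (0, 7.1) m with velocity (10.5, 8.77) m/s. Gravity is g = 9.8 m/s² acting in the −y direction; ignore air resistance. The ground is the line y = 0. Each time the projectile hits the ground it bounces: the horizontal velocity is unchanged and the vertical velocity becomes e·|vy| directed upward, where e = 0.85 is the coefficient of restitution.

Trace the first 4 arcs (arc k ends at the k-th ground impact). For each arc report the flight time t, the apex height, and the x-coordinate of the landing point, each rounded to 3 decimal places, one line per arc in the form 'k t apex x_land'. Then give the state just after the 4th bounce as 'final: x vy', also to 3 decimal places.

1 2.395 11.024 25.146
2 2.550 7.965 51.920
3 2.167 5.755 74.678
4 1.842 4.158 94.022
final: 94.022 7.673

Arc 1: start y=7.100, vy=8.770 → t=2.395, apex=11.024, x_land=25.146, impact vy=-14.699
  bounce: vy ← 0.85·14.699 = 12.495
Arc 2: start y=0.000, vy=12.495 → t=2.550, apex=7.965, x_land=51.920, impact vy=-12.495
  bounce: vy ← 0.85·12.495 = 10.620
Arc 3: start y=0.000, vy=10.620 → t=2.167, apex=5.755, x_land=74.678, impact vy=-10.620
  bounce: vy ← 0.85·10.620 = 9.027
Arc 4: start y=0.000, vy=9.027 → t=1.842, apex=4.158, x_land=94.022, impact vy=-9.027
  bounce: vy ← 0.85·9.027 = 7.673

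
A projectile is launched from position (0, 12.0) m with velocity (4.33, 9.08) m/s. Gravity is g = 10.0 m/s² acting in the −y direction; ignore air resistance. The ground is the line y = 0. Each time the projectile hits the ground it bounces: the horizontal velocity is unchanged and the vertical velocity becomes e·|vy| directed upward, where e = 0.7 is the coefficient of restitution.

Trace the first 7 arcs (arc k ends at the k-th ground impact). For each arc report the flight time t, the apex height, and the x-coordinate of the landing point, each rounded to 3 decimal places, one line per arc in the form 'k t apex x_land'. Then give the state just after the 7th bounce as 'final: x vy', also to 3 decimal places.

1 2.704 16.122 11.707
2 2.514 7.900 22.592
3 1.760 3.871 30.212
4 1.232 1.897 35.546
5 0.862 0.929 39.280
6 0.604 0.455 41.893
7 0.423 0.223 43.723
final: 43.723 1.479

Arc 1: start y=12.000, vy=9.080 → t=2.704, apex=16.122, x_land=11.707, impact vy=-17.957
  bounce: vy ← 0.7·17.957 = 12.570
Arc 2: start y=0.000, vy=12.570 → t=2.514, apex=7.900, x_land=22.592, impact vy=-12.570
  bounce: vy ← 0.7·12.570 = 8.799
Arc 3: start y=0.000, vy=8.799 → t=1.760, apex=3.871, x_land=30.212, impact vy=-8.799
  bounce: vy ← 0.7·8.799 = 6.159
Arc 4: start y=0.000, vy=6.159 → t=1.232, apex=1.897, x_land=35.546, impact vy=-6.159
  bounce: vy ← 0.7·6.159 = 4.311
Arc 5: start y=0.000, vy=4.311 → t=0.862, apex=0.929, x_land=39.280, impact vy=-4.311
  bounce: vy ← 0.7·4.311 = 3.018
Arc 6: start y=0.000, vy=3.018 → t=0.604, apex=0.455, x_land=41.893, impact vy=-3.018
  bounce: vy ← 0.7·3.018 = 2.113
Arc 7: start y=0.000, vy=2.113 → t=0.423, apex=0.223, x_land=43.723, impact vy=-2.113
  bounce: vy ← 0.7·2.113 = 1.479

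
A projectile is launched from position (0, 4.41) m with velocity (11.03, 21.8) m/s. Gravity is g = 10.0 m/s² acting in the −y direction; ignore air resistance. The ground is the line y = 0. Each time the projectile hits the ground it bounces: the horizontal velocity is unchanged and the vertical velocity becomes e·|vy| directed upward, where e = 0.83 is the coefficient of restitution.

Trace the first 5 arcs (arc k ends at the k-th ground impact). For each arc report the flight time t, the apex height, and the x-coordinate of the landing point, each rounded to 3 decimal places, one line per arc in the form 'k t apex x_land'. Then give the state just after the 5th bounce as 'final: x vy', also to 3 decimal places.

1 4.554 28.172 50.227
2 3.940 19.408 93.689
3 3.270 13.370 129.762
4 2.714 9.211 159.703
5 2.253 6.345 184.554
final: 184.554 9.350

Arc 1: start y=4.410, vy=21.800 → t=4.554, apex=28.172, x_land=50.227, impact vy=-23.737
  bounce: vy ← 0.83·23.737 = 19.702
Arc 2: start y=0.000, vy=19.702 → t=3.940, apex=19.408, x_land=93.689, impact vy=-19.702
  bounce: vy ← 0.83·19.702 = 16.352
Arc 3: start y=0.000, vy=16.352 → t=3.270, apex=13.370, x_land=129.762, impact vy=-16.352
  bounce: vy ← 0.83·16.352 = 13.572
Arc 4: start y=0.000, vy=13.572 → t=2.714, apex=9.211, x_land=159.703, impact vy=-13.572
  bounce: vy ← 0.83·13.572 = 11.265
Arc 5: start y=0.000, vy=11.265 → t=2.253, apex=6.345, x_land=184.554, impact vy=-11.265
  bounce: vy ← 0.83·11.265 = 9.350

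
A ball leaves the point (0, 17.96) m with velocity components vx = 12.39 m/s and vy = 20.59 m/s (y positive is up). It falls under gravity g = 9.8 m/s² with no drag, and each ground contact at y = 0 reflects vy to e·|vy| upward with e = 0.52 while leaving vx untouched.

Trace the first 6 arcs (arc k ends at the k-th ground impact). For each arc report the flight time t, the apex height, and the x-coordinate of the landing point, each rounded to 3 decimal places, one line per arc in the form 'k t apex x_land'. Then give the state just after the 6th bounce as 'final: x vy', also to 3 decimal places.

1 4.943 39.590 61.250
2 2.956 10.705 97.877
3 1.537 2.895 116.923
4 0.799 0.783 126.826
5 0.416 0.212 131.976
6 0.216 0.057 134.654
final: 134.654 0.551

Arc 1: start y=17.960, vy=20.590 → t=4.943, apex=39.590, x_land=61.250, impact vy=-27.856
  bounce: vy ← 0.52·27.856 = 14.485
Arc 2: start y=0.000, vy=14.485 → t=2.956, apex=10.705, x_land=97.877, impact vy=-14.485
  bounce: vy ← 0.52·14.485 = 7.532
Arc 3: start y=0.000, vy=7.532 → t=1.537, apex=2.895, x_land=116.923, impact vy=-7.532
  bounce: vy ← 0.52·7.532 = 3.917
Arc 4: start y=0.000, vy=3.917 → t=0.799, apex=0.783, x_land=126.826, impact vy=-3.917
  bounce: vy ← 0.52·3.917 = 2.037
Arc 5: start y=0.000, vy=2.037 → t=0.416, apex=0.212, x_land=131.976, impact vy=-2.037
  bounce: vy ← 0.52·2.037 = 1.059
Arc 6: start y=0.000, vy=1.059 → t=0.216, apex=0.057, x_land=134.654, impact vy=-1.059
  bounce: vy ← 0.52·1.059 = 0.551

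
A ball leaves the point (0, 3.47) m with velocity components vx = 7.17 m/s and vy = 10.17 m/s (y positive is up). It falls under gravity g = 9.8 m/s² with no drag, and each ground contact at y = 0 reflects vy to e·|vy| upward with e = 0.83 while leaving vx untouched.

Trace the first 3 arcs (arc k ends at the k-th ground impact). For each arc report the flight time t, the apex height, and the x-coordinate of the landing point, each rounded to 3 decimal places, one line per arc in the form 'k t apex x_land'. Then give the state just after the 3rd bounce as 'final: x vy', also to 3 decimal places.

Arc 1: start y=3.470, vy=10.170 → t=2.374, apex=8.747, x_land=17.020, impact vy=-13.094
  bounce: vy ← 0.83·13.094 = 10.868
Arc 2: start y=0.000, vy=10.868 → t=2.218, apex=6.026, x_land=32.923, impact vy=-10.868
  bounce: vy ← 0.83·10.868 = 9.020
Arc 3: start y=0.000, vy=9.020 → t=1.841, apex=4.151, x_land=46.121, impact vy=-9.020
  bounce: vy ← 0.83·9.020 = 7.487

1 2.374 8.747 17.020
2 2.218 6.026 32.923
3 1.841 4.151 46.121
final: 46.121 7.487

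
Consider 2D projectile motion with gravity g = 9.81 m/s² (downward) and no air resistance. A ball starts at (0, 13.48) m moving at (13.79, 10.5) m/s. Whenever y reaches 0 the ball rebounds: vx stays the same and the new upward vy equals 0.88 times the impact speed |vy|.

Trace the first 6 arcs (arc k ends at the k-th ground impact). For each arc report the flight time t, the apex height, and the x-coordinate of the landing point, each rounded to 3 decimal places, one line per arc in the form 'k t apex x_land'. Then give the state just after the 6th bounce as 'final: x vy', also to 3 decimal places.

1 3.044 19.099 41.971
2 3.473 14.790 89.864
3 3.056 11.454 132.009
4 2.689 8.870 169.097
5 2.367 6.869 201.734
6 2.083 5.319 230.455
final: 230.455 8.990

Arc 1: start y=13.480, vy=10.500 → t=3.044, apex=19.099, x_land=41.971, impact vy=-19.358
  bounce: vy ← 0.88·19.358 = 17.035
Arc 2: start y=0.000, vy=17.035 → t=3.473, apex=14.790, x_land=89.864, impact vy=-17.035
  bounce: vy ← 0.88·17.035 = 14.991
Arc 3: start y=0.000, vy=14.991 → t=3.056, apex=11.454, x_land=132.009, impact vy=-14.991
  bounce: vy ← 0.88·14.991 = 13.192
Arc 4: start y=0.000, vy=13.192 → t=2.689, apex=8.870, x_land=169.097, impact vy=-13.192
  bounce: vy ← 0.88·13.192 = 11.609
Arc 5: start y=0.000, vy=11.609 → t=2.367, apex=6.869, x_land=201.734, impact vy=-11.609
  bounce: vy ← 0.88·11.609 = 10.216
Arc 6: start y=0.000, vy=10.216 → t=2.083, apex=5.319, x_land=230.455, impact vy=-10.216
  bounce: vy ← 0.88·10.216 = 8.990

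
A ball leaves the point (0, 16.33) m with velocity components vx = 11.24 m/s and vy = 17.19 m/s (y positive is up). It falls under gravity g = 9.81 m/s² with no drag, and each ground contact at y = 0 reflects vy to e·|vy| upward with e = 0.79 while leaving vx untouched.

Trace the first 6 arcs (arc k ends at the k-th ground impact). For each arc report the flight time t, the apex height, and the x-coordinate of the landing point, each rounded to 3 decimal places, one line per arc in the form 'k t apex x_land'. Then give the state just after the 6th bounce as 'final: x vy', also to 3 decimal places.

Arc 1: start y=16.330, vy=17.190 → t=4.282, apex=31.391, x_land=48.131, impact vy=-24.817
  bounce: vy ← 0.79·24.817 = 19.606
Arc 2: start y=0.000, vy=19.606 → t=3.997, apex=19.591, x_land=93.057, impact vy=-19.606
  bounce: vy ← 0.79·19.606 = 15.488
Arc 3: start y=0.000, vy=15.488 → t=3.158, apex=12.227, x_land=128.550, impact vy=-15.488
  bounce: vy ← 0.79·15.488 = 12.236
Arc 4: start y=0.000, vy=12.236 → t=2.495, apex=7.631, x_land=156.588, impact vy=-12.236
  bounce: vy ← 0.79·12.236 = 9.666
Arc 5: start y=0.000, vy=9.666 → t=1.971, apex=4.762, x_land=178.739, impact vy=-9.666
  bounce: vy ← 0.79·9.666 = 7.636
Arc 6: start y=0.000, vy=7.636 → t=1.557, apex=2.972, x_land=196.238, impact vy=-7.636
  bounce: vy ← 0.79·7.636 = 6.033

1 4.282 31.391 48.131
2 3.997 19.591 93.057
3 3.158 12.227 128.550
4 2.495 7.631 156.588
5 1.971 4.762 178.739
6 1.557 2.972 196.238
final: 196.238 6.033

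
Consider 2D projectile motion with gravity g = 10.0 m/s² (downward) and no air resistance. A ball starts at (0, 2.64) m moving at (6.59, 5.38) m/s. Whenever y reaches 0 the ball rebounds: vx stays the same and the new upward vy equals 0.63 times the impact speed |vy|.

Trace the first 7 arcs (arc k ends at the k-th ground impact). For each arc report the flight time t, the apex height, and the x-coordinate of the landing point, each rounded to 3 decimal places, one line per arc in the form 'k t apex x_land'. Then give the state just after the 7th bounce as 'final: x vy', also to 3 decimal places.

Arc 1: start y=2.640, vy=5.380 → t=1.442, apex=4.087, x_land=9.504, impact vy=-9.041
  bounce: vy ← 0.63·9.041 = 5.696
Arc 2: start y=0.000, vy=5.696 → t=1.139, apex=1.622, x_land=17.011, impact vy=-5.696
  bounce: vy ← 0.63·5.696 = 3.588
Arc 3: start y=0.000, vy=3.588 → t=0.718, apex=0.644, x_land=21.741, impact vy=-3.588
  bounce: vy ← 0.63·3.588 = 2.261
Arc 4: start y=0.000, vy=2.261 → t=0.452, apex=0.256, x_land=24.720, impact vy=-2.261
  bounce: vy ← 0.63·2.261 = 1.424
Arc 5: start y=0.000, vy=1.424 → t=0.285, apex=0.101, x_land=26.597, impact vy=-1.424
  bounce: vy ← 0.63·1.424 = 0.897
Arc 6: start y=0.000, vy=0.897 → t=0.179, apex=0.040, x_land=27.780, impact vy=-0.897
  bounce: vy ← 0.63·0.897 = 0.565
Arc 7: start y=0.000, vy=0.565 → t=0.113, apex=0.016, x_land=28.525, impact vy=-0.565
  bounce: vy ← 0.63·0.565 = 0.356

1 1.442 4.087 9.504
2 1.139 1.622 17.011
3 0.718 0.644 21.741
4 0.452 0.256 24.720
5 0.285 0.101 26.597
6 0.179 0.040 27.780
7 0.113 0.016 28.525
final: 28.525 0.356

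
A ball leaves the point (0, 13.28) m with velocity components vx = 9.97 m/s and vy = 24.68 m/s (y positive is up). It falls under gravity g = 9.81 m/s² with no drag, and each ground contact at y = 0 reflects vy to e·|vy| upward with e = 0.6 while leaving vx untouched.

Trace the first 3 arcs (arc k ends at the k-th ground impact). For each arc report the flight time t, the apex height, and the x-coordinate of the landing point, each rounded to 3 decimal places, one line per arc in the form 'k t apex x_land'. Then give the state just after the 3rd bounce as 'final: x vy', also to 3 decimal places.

1 5.522 44.325 55.053
2 3.607 15.957 91.019
3 2.164 5.745 112.598
final: 112.598 6.370

Arc 1: start y=13.280, vy=24.680 → t=5.522, apex=44.325, x_land=55.053, impact vy=-29.490
  bounce: vy ← 0.6·29.490 = 17.694
Arc 2: start y=0.000, vy=17.694 → t=3.607, apex=15.957, x_land=91.019, impact vy=-17.694
  bounce: vy ← 0.6·17.694 = 10.616
Arc 3: start y=0.000, vy=10.616 → t=2.164, apex=5.745, x_land=112.598, impact vy=-10.616
  bounce: vy ← 0.6·10.616 = 6.370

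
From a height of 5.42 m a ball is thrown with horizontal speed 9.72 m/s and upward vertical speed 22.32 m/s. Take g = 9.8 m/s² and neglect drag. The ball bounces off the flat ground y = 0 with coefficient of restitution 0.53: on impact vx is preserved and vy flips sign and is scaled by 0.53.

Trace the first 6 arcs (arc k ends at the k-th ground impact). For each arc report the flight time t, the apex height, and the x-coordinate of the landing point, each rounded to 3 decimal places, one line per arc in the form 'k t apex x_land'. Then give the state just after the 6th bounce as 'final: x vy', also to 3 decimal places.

Arc 1: start y=5.420, vy=22.320 → t=4.786, apex=30.837, x_land=46.522, impact vy=-24.585
  bounce: vy ← 0.53·24.585 = 13.030
Arc 2: start y=0.000, vy=13.030 → t=2.659, apex=8.662, x_land=72.369, impact vy=-13.030
  bounce: vy ← 0.53·13.030 = 6.906
Arc 3: start y=0.000, vy=6.906 → t=1.409, apex=2.433, x_land=86.068, impact vy=-6.906
  bounce: vy ← 0.53·6.906 = 3.660
Arc 4: start y=0.000, vy=3.660 → t=0.747, apex=0.683, x_land=93.329, impact vy=-3.660
  bounce: vy ← 0.53·3.660 = 1.940
Arc 5: start y=0.000, vy=1.940 → t=0.396, apex=0.192, x_land=97.177, impact vy=-1.940
  bounce: vy ← 0.53·1.940 = 1.028
Arc 6: start y=0.000, vy=1.028 → t=0.210, apex=0.054, x_land=99.216, impact vy=-1.028
  bounce: vy ← 0.53·1.028 = 0.545

1 4.786 30.837 46.522
2 2.659 8.662 72.369
3 1.409 2.433 86.068
4 0.747 0.683 93.329
5 0.396 0.192 97.177
6 0.210 0.054 99.216
final: 99.216 0.545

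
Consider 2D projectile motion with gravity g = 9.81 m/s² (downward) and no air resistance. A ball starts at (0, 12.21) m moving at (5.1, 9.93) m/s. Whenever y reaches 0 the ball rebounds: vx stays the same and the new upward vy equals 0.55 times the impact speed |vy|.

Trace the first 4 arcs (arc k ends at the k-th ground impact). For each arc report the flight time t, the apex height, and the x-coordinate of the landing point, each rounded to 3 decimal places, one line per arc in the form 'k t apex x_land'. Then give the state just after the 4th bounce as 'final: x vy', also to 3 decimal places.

1 2.887 17.236 14.723
2 2.062 5.214 25.239
3 1.134 1.577 31.023
4 0.624 0.477 34.204
final: 34.204 1.683

Arc 1: start y=12.210, vy=9.930 → t=2.887, apex=17.236, x_land=14.723, impact vy=-18.389
  bounce: vy ← 0.55·18.389 = 10.114
Arc 2: start y=0.000, vy=10.114 → t=2.062, apex=5.214, x_land=25.239, impact vy=-10.114
  bounce: vy ← 0.55·10.114 = 5.563
Arc 3: start y=0.000, vy=5.563 → t=1.134, apex=1.577, x_land=31.023, impact vy=-5.563
  bounce: vy ← 0.55·5.563 = 3.060
Arc 4: start y=0.000, vy=3.060 → t=0.624, apex=0.477, x_land=34.204, impact vy=-3.060
  bounce: vy ← 0.55·3.060 = 1.683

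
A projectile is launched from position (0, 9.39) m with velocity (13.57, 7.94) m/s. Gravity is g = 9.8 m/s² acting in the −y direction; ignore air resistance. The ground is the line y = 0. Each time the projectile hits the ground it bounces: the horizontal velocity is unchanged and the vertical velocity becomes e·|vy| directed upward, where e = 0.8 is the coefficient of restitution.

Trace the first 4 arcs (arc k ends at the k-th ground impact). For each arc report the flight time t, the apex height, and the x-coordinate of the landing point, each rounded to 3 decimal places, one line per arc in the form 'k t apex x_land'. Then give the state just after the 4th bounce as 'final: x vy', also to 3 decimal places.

Arc 1: start y=9.390, vy=7.940 → t=2.414, apex=12.607, x_land=32.761, impact vy=-15.719
  bounce: vy ← 0.8·15.719 = 12.575
Arc 2: start y=0.000, vy=12.575 → t=2.566, apex=8.068, x_land=67.586, impact vy=-12.575
  bounce: vy ← 0.8·12.575 = 10.060
Arc 3: start y=0.000, vy=10.060 → t=2.053, apex=5.164, x_land=95.447, impact vy=-10.060
  bounce: vy ← 0.8·10.060 = 8.048
Arc 4: start y=0.000, vy=8.048 → t=1.642, apex=3.305, x_land=117.735, impact vy=-8.048
  bounce: vy ← 0.8·8.048 = 6.439

1 2.414 12.607 32.761
2 2.566 8.068 67.586
3 2.053 5.164 95.447
4 1.642 3.305 117.735
final: 117.735 6.439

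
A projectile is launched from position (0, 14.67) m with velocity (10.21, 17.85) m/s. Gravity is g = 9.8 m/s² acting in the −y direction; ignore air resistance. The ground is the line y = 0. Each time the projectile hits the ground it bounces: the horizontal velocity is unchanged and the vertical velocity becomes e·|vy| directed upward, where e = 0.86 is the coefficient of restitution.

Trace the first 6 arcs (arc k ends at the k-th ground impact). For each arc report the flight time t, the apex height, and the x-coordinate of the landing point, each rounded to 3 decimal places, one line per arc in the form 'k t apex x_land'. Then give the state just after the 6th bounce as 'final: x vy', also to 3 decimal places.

Arc 1: start y=14.670, vy=17.850 → t=4.334, apex=30.926, x_land=44.247, impact vy=-24.620
  bounce: vy ← 0.86·24.620 = 21.173
Arc 2: start y=0.000, vy=21.173 → t=4.321, apex=22.873, x_land=88.365, impact vy=-21.173
  bounce: vy ← 0.86·21.173 = 18.209
Arc 3: start y=0.000, vy=18.209 → t=3.716, apex=16.917, x_land=126.307, impact vy=-18.209
  bounce: vy ← 0.86·18.209 = 15.660
Arc 4: start y=0.000, vy=15.660 → t=3.196, apex=12.512, x_land=158.937, impact vy=-15.660
  bounce: vy ← 0.86·15.660 = 13.467
Arc 5: start y=0.000, vy=13.467 → t=2.748, apex=9.254, x_land=186.999, impact vy=-13.467
  bounce: vy ← 0.86·13.467 = 11.582
Arc 6: start y=0.000, vy=11.582 → t=2.364, apex=6.844, x_land=211.132, impact vy=-11.582
  bounce: vy ← 0.86·11.582 = 9.961

1 4.334 30.926 44.247
2 4.321 22.873 88.365
3 3.716 16.917 126.307
4 3.196 12.512 158.937
5 2.748 9.254 186.999
6 2.364 6.844 211.132
final: 211.132 9.961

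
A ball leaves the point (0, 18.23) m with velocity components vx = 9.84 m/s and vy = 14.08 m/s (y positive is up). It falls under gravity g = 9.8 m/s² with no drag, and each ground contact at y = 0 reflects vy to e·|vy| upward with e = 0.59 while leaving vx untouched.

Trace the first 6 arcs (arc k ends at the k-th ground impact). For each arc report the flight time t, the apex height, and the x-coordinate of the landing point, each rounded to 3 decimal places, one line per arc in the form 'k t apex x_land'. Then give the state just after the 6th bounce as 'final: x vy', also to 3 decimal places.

Arc 1: start y=18.230, vy=14.080 → t=3.842, apex=28.345, x_land=37.804, impact vy=-23.570
  bounce: vy ← 0.59·23.570 = 13.906
Arc 2: start y=0.000, vy=13.906 → t=2.838, apex=9.867, x_land=65.730, impact vy=-13.906
  bounce: vy ← 0.59·13.906 = 8.205
Arc 3: start y=0.000, vy=8.205 → t=1.674, apex=3.435, x_land=82.207, impact vy=-8.205
  bounce: vy ← 0.59·8.205 = 4.841
Arc 4: start y=0.000, vy=4.841 → t=0.988, apex=1.196, x_land=91.928, impact vy=-4.841
  bounce: vy ← 0.59·4.841 = 2.856
Arc 5: start y=0.000, vy=2.856 → t=0.583, apex=0.416, x_land=97.663, impact vy=-2.856
  bounce: vy ← 0.59·2.856 = 1.685
Arc 6: start y=0.000, vy=1.685 → t=0.344, apex=0.145, x_land=101.047, impact vy=-1.685
  bounce: vy ← 0.59·1.685 = 0.994

1 3.842 28.345 37.804
2 2.838 9.867 65.730
3 1.674 3.435 82.207
4 0.988 1.196 91.928
5 0.583 0.416 97.663
6 0.344 0.145 101.047
final: 101.047 0.994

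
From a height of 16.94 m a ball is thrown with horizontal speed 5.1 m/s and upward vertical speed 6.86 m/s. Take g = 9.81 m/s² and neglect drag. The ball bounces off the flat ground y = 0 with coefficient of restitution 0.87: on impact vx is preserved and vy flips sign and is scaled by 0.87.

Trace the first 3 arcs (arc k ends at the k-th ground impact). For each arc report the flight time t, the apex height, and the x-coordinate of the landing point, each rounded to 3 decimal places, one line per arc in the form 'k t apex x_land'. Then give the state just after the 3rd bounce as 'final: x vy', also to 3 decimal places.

Arc 1: start y=16.940, vy=6.860 → t=2.685, apex=19.339, x_land=13.693, impact vy=-19.479
  bounce: vy ← 0.87·19.479 = 16.947
Arc 2: start y=0.000, vy=16.947 → t=3.455, apex=14.637, x_land=31.313, impact vy=-16.947
  bounce: vy ← 0.87·16.947 = 14.743
Arc 3: start y=0.000, vy=14.743 → t=3.006, apex=11.079, x_land=46.643, impact vy=-14.743
  bounce: vy ← 0.87·14.743 = 12.827

1 2.685 19.339 13.693
2 3.455 14.637 31.313
3 3.006 11.079 46.643
final: 46.643 12.827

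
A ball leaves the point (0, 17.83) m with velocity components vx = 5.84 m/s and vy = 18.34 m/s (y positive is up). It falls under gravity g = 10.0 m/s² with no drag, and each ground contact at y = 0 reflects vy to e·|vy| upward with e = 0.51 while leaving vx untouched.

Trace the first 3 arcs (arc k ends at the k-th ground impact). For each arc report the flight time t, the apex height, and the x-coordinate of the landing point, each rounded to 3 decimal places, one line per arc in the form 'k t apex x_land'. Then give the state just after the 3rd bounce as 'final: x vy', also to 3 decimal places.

Arc 1: start y=17.830, vy=18.340 → t=4.466, apex=34.648, x_land=26.084, impact vy=-26.324
  bounce: vy ← 0.51·26.324 = 13.425
Arc 2: start y=0.000, vy=13.425 → t=2.685, apex=9.012, x_land=41.765, impact vy=-13.425
  bounce: vy ← 0.51·13.425 = 6.847
Arc 3: start y=0.000, vy=6.847 → t=1.369, apex=2.344, x_land=49.762, impact vy=-6.847
  bounce: vy ← 0.51·6.847 = 3.492

1 4.466 34.648 26.084
2 2.685 9.012 41.765
3 1.369 2.344 49.762
final: 49.762 3.492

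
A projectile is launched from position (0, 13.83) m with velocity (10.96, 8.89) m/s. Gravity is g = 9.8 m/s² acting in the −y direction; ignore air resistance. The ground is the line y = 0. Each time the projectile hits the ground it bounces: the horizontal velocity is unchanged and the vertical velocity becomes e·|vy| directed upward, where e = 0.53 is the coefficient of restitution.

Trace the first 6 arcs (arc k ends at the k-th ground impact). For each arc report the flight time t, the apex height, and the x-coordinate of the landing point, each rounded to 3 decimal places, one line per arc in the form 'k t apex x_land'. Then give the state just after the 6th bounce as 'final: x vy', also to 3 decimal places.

1 2.816 17.862 30.868
2 2.024 5.018 53.049
3 1.073 1.409 64.805
4 0.568 0.396 71.036
5 0.301 0.111 74.338
6 0.160 0.031 76.089
final: 76.089 0.415

Arc 1: start y=13.830, vy=8.890 → t=2.816, apex=17.862, x_land=30.868, impact vy=-18.711
  bounce: vy ← 0.53·18.711 = 9.917
Arc 2: start y=0.000, vy=9.917 → t=2.024, apex=5.018, x_land=53.049, impact vy=-9.917
  bounce: vy ← 0.53·9.917 = 5.256
Arc 3: start y=0.000, vy=5.256 → t=1.073, apex=1.409, x_land=64.805, impact vy=-5.256
  bounce: vy ← 0.53·5.256 = 2.786
Arc 4: start y=0.000, vy=2.786 → t=0.568, apex=0.396, x_land=71.036, impact vy=-2.786
  bounce: vy ← 0.53·2.786 = 1.476
Arc 5: start y=0.000, vy=1.476 → t=0.301, apex=0.111, x_land=74.338, impact vy=-1.476
  bounce: vy ← 0.53·1.476 = 0.782
Arc 6: start y=0.000, vy=0.782 → t=0.160, apex=0.031, x_land=76.089, impact vy=-0.782
  bounce: vy ← 0.53·0.782 = 0.415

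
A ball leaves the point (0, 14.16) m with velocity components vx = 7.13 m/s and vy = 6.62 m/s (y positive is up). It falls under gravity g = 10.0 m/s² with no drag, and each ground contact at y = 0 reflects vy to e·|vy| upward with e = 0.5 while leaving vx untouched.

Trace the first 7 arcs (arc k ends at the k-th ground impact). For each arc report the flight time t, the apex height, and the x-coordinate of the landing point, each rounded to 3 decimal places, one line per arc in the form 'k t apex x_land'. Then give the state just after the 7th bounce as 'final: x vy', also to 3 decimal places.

1 2.470 16.351 17.614
2 1.808 4.088 30.508
3 0.904 1.022 36.954
4 0.452 0.255 40.178
5 0.226 0.064 41.790
6 0.113 0.016 42.595
7 0.057 0.004 42.998
final: 42.998 0.141

Arc 1: start y=14.160, vy=6.620 → t=2.470, apex=16.351, x_land=17.614, impact vy=-18.084
  bounce: vy ← 0.5·18.084 = 9.042
Arc 2: start y=0.000, vy=9.042 → t=1.808, apex=4.088, x_land=30.508, impact vy=-9.042
  bounce: vy ← 0.5·9.042 = 4.521
Arc 3: start y=0.000, vy=4.521 → t=0.904, apex=1.022, x_land=36.954, impact vy=-4.521
  bounce: vy ← 0.5·4.521 = 2.260
Arc 4: start y=0.000, vy=2.260 → t=0.452, apex=0.255, x_land=40.178, impact vy=-2.260
  bounce: vy ← 0.5·2.260 = 1.130
Arc 5: start y=0.000, vy=1.130 → t=0.226, apex=0.064, x_land=41.790, impact vy=-1.130
  bounce: vy ← 0.5·1.130 = 0.565
Arc 6: start y=0.000, vy=0.565 → t=0.113, apex=0.016, x_land=42.595, impact vy=-0.565
  bounce: vy ← 0.5·0.565 = 0.283
Arc 7: start y=0.000, vy=0.283 → t=0.057, apex=0.004, x_land=42.998, impact vy=-0.283
  bounce: vy ← 0.5·0.283 = 0.141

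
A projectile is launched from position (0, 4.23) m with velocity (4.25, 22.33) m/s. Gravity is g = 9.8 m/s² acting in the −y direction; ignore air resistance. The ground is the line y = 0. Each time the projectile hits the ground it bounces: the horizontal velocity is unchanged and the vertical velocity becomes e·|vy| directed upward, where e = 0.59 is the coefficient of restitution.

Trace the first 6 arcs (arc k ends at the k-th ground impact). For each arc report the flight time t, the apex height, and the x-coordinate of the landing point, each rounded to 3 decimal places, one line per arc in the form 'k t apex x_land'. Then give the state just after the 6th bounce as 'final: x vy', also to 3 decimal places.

Arc 1: start y=4.230, vy=22.330 → t=4.739, apex=29.670, x_land=20.142, impact vy=-24.115
  bounce: vy ← 0.59·24.115 = 14.228
Arc 2: start y=0.000, vy=14.228 → t=2.904, apex=10.328, x_land=32.483, impact vy=-14.228
  bounce: vy ← 0.59·14.228 = 8.394
Arc 3: start y=0.000, vy=8.394 → t=1.713, apex=3.595, x_land=39.763, impact vy=-8.394
  bounce: vy ← 0.59·8.394 = 4.953
Arc 4: start y=0.000, vy=4.953 → t=1.011, apex=1.252, x_land=44.059, impact vy=-4.953
  bounce: vy ← 0.59·4.953 = 2.922
Arc 5: start y=0.000, vy=2.922 → t=0.596, apex=0.436, x_land=46.594, impact vy=-2.922
  bounce: vy ← 0.59·2.922 = 1.724
Arc 6: start y=0.000, vy=1.724 → t=0.352, apex=0.152, x_land=48.089, impact vy=-1.724
  bounce: vy ← 0.59·1.724 = 1.017

1 4.739 29.670 20.142
2 2.904 10.328 32.483
3 1.713 3.595 39.763
4 1.011 1.252 44.059
5 0.596 0.436 46.594
6 0.352 0.152 48.089
final: 48.089 1.017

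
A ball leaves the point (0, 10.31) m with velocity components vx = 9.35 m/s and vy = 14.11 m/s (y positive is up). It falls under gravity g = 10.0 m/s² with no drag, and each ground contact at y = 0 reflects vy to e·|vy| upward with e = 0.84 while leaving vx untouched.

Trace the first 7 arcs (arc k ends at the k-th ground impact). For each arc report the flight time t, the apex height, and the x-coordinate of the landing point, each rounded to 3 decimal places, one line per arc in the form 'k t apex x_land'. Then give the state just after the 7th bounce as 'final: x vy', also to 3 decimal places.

Arc 1: start y=10.310, vy=14.110 → t=3.424, apex=20.265, x_land=32.016, impact vy=-20.132
  bounce: vy ← 0.84·20.132 = 16.911
Arc 2: start y=0.000, vy=16.911 → t=3.382, apex=14.299, x_land=63.639, impact vy=-16.911
  bounce: vy ← 0.84·16.911 = 14.205
Arc 3: start y=0.000, vy=14.205 → t=2.841, apex=10.089, x_land=90.203, impact vy=-14.205
  bounce: vy ← 0.84·14.205 = 11.932
Arc 4: start y=0.000, vy=11.932 → t=2.386, apex=7.119, x_land=112.516, impact vy=-11.932
  bounce: vy ← 0.84·11.932 = 10.023
Arc 5: start y=0.000, vy=10.023 → t=2.005, apex=5.023, x_land=131.259, impact vy=-10.023
  bounce: vy ← 0.84·10.023 = 8.419
Arc 6: start y=0.000, vy=8.419 → t=1.684, apex=3.544, x_land=147.003, impact vy=-8.419
  bounce: vy ← 0.84·8.419 = 7.072
Arc 7: start y=0.000, vy=7.072 → t=1.414, apex=2.501, x_land=160.229, impact vy=-7.072
  bounce: vy ← 0.84·7.072 = 5.941

1 3.424 20.265 32.016
2 3.382 14.299 63.639
3 2.841 10.089 90.203
4 2.386 7.119 112.516
5 2.005 5.023 131.259
6 1.684 3.544 147.003
7 1.414 2.501 160.229
final: 160.229 5.941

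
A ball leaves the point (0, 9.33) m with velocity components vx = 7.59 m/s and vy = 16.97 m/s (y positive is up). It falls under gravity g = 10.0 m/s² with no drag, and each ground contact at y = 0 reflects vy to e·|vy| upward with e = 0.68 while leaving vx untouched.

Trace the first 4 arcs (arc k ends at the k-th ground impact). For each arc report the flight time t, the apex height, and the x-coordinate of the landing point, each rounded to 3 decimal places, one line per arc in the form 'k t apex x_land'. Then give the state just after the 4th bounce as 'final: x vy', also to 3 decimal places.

Arc 1: start y=9.330, vy=16.970 → t=3.875, apex=23.729, x_land=29.415, impact vy=-21.785
  bounce: vy ← 0.68·21.785 = 14.814
Arc 2: start y=0.000, vy=14.814 → t=2.963, apex=10.972, x_land=51.902, impact vy=-14.814
  bounce: vy ← 0.68·14.814 = 10.073
Arc 3: start y=0.000, vy=10.073 → t=2.015, apex=5.074, x_land=67.193, impact vy=-10.073
  bounce: vy ← 0.68·10.073 = 6.850
Arc 4: start y=0.000, vy=6.850 → t=1.370, apex=2.346, x_land=77.592, impact vy=-6.850
  bounce: vy ← 0.68·6.850 = 4.658

1 3.875 23.729 29.415
2 2.963 10.972 51.902
3 2.015 5.074 67.193
4 1.370 2.346 77.592
final: 77.592 4.658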